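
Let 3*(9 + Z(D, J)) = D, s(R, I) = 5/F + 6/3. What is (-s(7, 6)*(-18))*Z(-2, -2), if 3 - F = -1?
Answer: -1131/2 ≈ -565.50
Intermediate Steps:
F = 4 (F = 3 - 1*(-1) = 3 + 1 = 4)
s(R, I) = 13/4 (s(R, I) = 5/4 + 6/3 = 5*(¼) + 6*(⅓) = 5/4 + 2 = 13/4)
Z(D, J) = -9 + D/3
(-s(7, 6)*(-18))*Z(-2, -2) = (-1*13/4*(-18))*(-9 + (⅓)*(-2)) = (-13/4*(-18))*(-9 - ⅔) = (117/2)*(-29/3) = -1131/2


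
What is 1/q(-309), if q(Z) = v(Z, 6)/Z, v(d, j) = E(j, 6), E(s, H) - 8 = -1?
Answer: -309/7 ≈ -44.143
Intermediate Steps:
E(s, H) = 7 (E(s, H) = 8 - 1 = 7)
v(d, j) = 7
q(Z) = 7/Z
1/q(-309) = 1/(7/(-309)) = 1/(7*(-1/309)) = 1/(-7/309) = -309/7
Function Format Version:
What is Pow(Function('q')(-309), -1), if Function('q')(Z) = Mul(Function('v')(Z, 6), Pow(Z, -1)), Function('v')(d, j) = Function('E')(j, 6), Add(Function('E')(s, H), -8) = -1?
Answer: Rational(-309, 7) ≈ -44.143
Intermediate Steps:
Function('E')(s, H) = 7 (Function('E')(s, H) = Add(8, -1) = 7)
Function('v')(d, j) = 7
Function('q')(Z) = Mul(7, Pow(Z, -1))
Pow(Function('q')(-309), -1) = Pow(Mul(7, Pow(-309, -1)), -1) = Pow(Mul(7, Rational(-1, 309)), -1) = Pow(Rational(-7, 309), -1) = Rational(-309, 7)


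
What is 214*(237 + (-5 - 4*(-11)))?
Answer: 59064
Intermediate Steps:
214*(237 + (-5 - 4*(-11))) = 214*(237 + (-5 + 44)) = 214*(237 + 39) = 214*276 = 59064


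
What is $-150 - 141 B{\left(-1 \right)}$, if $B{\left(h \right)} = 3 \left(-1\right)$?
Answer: $273$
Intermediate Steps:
$B{\left(h \right)} = -3$
$-150 - 141 B{\left(-1 \right)} = -150 - -423 = -150 + 423 = 273$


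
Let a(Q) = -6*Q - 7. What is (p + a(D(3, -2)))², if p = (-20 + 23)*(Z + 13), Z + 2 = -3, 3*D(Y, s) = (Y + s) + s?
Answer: 361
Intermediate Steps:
D(Y, s) = Y/3 + 2*s/3 (D(Y, s) = ((Y + s) + s)/3 = (Y + 2*s)/3 = Y/3 + 2*s/3)
Z = -5 (Z = -2 - 3 = -5)
a(Q) = -7 - 6*Q
p = 24 (p = (-20 + 23)*(-5 + 13) = 3*8 = 24)
(p + a(D(3, -2)))² = (24 + (-7 - 6*((⅓)*3 + (⅔)*(-2))))² = (24 + (-7 - 6*(1 - 4/3)))² = (24 + (-7 - 6*(-⅓)))² = (24 + (-7 + 2))² = (24 - 5)² = 19² = 361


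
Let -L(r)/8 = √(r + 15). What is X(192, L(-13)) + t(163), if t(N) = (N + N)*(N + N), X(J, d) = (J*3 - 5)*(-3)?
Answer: 104563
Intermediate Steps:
L(r) = -8*√(15 + r) (L(r) = -8*√(r + 15) = -8*√(15 + r))
X(J, d) = 15 - 9*J (X(J, d) = (3*J - 5)*(-3) = (-5 + 3*J)*(-3) = 15 - 9*J)
t(N) = 4*N² (t(N) = (2*N)*(2*N) = 4*N²)
X(192, L(-13)) + t(163) = (15 - 9*192) + 4*163² = (15 - 1728) + 4*26569 = -1713 + 106276 = 104563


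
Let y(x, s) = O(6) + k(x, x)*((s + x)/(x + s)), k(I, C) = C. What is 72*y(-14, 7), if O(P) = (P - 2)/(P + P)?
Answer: -984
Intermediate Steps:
O(P) = (-2 + P)/(2*P) (O(P) = (-2 + P)/((2*P)) = (-2 + P)*(1/(2*P)) = (-2 + P)/(2*P))
y(x, s) = 1/3 + x (y(x, s) = (1/2)*(-2 + 6)/6 + x*((s + x)/(x + s)) = (1/2)*(1/6)*4 + x*((s + x)/(s + x)) = 1/3 + x*1 = 1/3 + x)
72*y(-14, 7) = 72*(1/3 - 14) = 72*(-41/3) = -984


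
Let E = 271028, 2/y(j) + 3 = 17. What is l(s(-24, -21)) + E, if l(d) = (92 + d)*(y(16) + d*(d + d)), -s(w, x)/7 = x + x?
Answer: 468997726/7 ≈ 6.7000e+7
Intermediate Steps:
y(j) = 1/7 (y(j) = 2/(-3 + 17) = 2/14 = 2*(1/14) = 1/7)
s(w, x) = -14*x (s(w, x) = -7*(x + x) = -14*x)
l(d) = (92 + d)*(1/7 + 2*d**2) (l(d) = (92 + d)*(1/7 + d*(d + d)) = (92 + d)*(1/7 + d*(2*d)) = (92 + d)*(1/7 + 2*d**2))
l(s(-24, -21)) + E = (92/7 + 2*(-14*(-21))**3 + 184*(-14*(-21))**2 + (-14*(-21))/7) + 271028 = (92/7 + 2*294**3 + 184*294**2 + (1/7)*294) + 271028 = (92/7 + 2*25412184 + 184*86436 + 42) + 271028 = (92/7 + 50824368 + 15904224 + 42) + 271028 = 467100530/7 + 271028 = 468997726/7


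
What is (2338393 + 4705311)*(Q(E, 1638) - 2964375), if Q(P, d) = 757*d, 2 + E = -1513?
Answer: -12146226570936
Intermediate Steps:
E = -1515 (E = -2 - 1513 = -1515)
(2338393 + 4705311)*(Q(E, 1638) - 2964375) = (2338393 + 4705311)*(757*1638 - 2964375) = 7043704*(1239966 - 2964375) = 7043704*(-1724409) = -12146226570936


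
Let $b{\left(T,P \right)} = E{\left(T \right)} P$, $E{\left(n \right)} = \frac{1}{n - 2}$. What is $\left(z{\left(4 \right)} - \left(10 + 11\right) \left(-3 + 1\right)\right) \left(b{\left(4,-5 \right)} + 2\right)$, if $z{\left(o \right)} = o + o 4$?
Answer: $-31$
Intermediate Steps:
$E{\left(n \right)} = \frac{1}{-2 + n}$
$z{\left(o \right)} = 5 o$ ($z{\left(o \right)} = o + 4 o = 5 o$)
$b{\left(T,P \right)} = \frac{P}{-2 + T}$
$\left(z{\left(4 \right)} - \left(10 + 11\right) \left(-3 + 1\right)\right) \left(b{\left(4,-5 \right)} + 2\right) = \left(5 \cdot 4 - \left(10 + 11\right) \left(-3 + 1\right)\right) \left(- \frac{5}{-2 + 4} + 2\right) = \left(20 - 21 \left(-2\right)\right) \left(- \frac{5}{2} + 2\right) = \left(20 - -42\right) \left(\left(-5\right) \frac{1}{2} + 2\right) = \left(20 + 42\right) \left(- \frac{5}{2} + 2\right) = 62 \left(- \frac{1}{2}\right) = -31$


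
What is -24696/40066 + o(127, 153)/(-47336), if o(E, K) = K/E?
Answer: -74235190905/120431825176 ≈ -0.61641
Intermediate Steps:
-24696/40066 + o(127, 153)/(-47336) = -24696/40066 + (153/127)/(-47336) = -24696*1/40066 + (153*(1/127))*(-1/47336) = -12348/20033 + (153/127)*(-1/47336) = -12348/20033 - 153/6011672 = -74235190905/120431825176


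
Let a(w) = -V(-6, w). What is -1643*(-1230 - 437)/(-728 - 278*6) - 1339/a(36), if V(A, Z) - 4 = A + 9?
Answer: -15963923/16772 ≈ -951.82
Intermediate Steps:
V(A, Z) = 13 + A (V(A, Z) = 4 + (A + 9) = 4 + (9 + A) = 13 + A)
a(w) = -7 (a(w) = -(13 - 6) = -1*7 = -7)
-1643*(-1230 - 437)/(-728 - 278*6) - 1339/a(36) = -1643*(-1230 - 437)/(-728 - 278*6) - 1339/(-7) = -1643*(-1667/(-728 - 1668)) - 1339*(-1/7) = -1643/((-2396*(-1/1667))) + 1339/7 = -1643/2396/1667 + 1339/7 = -1643*1667/2396 + 1339/7 = -2738881/2396 + 1339/7 = -15963923/16772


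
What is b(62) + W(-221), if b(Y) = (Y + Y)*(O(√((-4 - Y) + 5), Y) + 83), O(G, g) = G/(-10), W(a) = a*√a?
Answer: 10292 - 221*I*√221 - 62*I*√61/5 ≈ 10292.0 - 3382.3*I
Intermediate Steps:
W(a) = a^(3/2)
O(G, g) = -G/10 (O(G, g) = G*(-⅒) = -G/10)
b(Y) = 2*Y*(83 - √(1 - Y)/10) (b(Y) = (Y + Y)*(-√((-4 - Y) + 5)/10 + 83) = (2*Y)*(-√(1 - Y)/10 + 83) = (2*Y)*(83 - √(1 - Y)/10) = 2*Y*(83 - √(1 - Y)/10))
b(62) + W(-221) = (⅕)*62*(830 - √(1 - 1*62)) + (-221)^(3/2) = (⅕)*62*(830 - √(1 - 62)) - 221*I*√221 = (⅕)*62*(830 - √(-61)) - 221*I*√221 = (⅕)*62*(830 - I*√61) - 221*I*√221 = (10292 - 62*I*√61/5) - 221*I*√221 = 10292 - 221*I*√221 - 62*I*√61/5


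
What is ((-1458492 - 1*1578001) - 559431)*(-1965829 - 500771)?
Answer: 8869706138400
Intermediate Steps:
((-1458492 - 1*1578001) - 559431)*(-1965829 - 500771) = ((-1458492 - 1578001) - 559431)*(-2466600) = (-3036493 - 559431)*(-2466600) = -3595924*(-2466600) = 8869706138400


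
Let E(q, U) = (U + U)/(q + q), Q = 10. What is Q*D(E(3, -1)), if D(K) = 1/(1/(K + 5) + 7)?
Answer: 140/101 ≈ 1.3861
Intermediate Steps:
E(q, U) = U/q (E(q, U) = (2*U)/((2*q)) = (2*U)*(1/(2*q)) = U/q)
D(K) = 1/(7 + 1/(5 + K)) (D(K) = 1/(1/(5 + K) + 7) = 1/(7 + 1/(5 + K)))
Q*D(E(3, -1)) = 10*((5 - 1/3)/(36 + 7*(-1/3))) = 10*((5 - 1*⅓)/(36 + 7*(-1*⅓))) = 10*((5 - ⅓)/(36 + 7*(-⅓))) = 10*((14/3)/(36 - 7/3)) = 10*((14/3)/(101/3)) = 10*((3/101)*(14/3)) = 10*(14/101) = 140/101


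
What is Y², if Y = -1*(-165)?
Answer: 27225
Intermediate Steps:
Y = 165
Y² = 165² = 27225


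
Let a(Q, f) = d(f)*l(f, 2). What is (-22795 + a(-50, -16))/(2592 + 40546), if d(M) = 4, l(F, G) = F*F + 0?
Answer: -21771/43138 ≈ -0.50468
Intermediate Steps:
l(F, G) = F**2 (l(F, G) = F**2 + 0 = F**2)
a(Q, f) = 4*f**2
(-22795 + a(-50, -16))/(2592 + 40546) = (-22795 + 4*(-16)**2)/(2592 + 40546) = (-22795 + 4*256)/43138 = (-22795 + 1024)*(1/43138) = -21771*1/43138 = -21771/43138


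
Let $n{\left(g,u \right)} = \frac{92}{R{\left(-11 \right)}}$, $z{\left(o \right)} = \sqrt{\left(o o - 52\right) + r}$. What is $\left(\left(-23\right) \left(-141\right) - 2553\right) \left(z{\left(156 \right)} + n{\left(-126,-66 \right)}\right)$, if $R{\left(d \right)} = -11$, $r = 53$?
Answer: $- \frac{63480}{11} + 690 \sqrt{24337} \approx 1.0187 \cdot 10^{5}$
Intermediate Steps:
$z{\left(o \right)} = \sqrt{1 + o^{2}}$ ($z{\left(o \right)} = \sqrt{\left(o o - 52\right) + 53} = \sqrt{\left(o^{2} - 52\right) + 53} = \sqrt{\left(-52 + o^{2}\right) + 53} = \sqrt{1 + o^{2}}$)
$n{\left(g,u \right)} = - \frac{92}{11}$ ($n{\left(g,u \right)} = \frac{92}{-11} = 92 \left(- \frac{1}{11}\right) = - \frac{92}{11}$)
$\left(\left(-23\right) \left(-141\right) - 2553\right) \left(z{\left(156 \right)} + n{\left(-126,-66 \right)}\right) = \left(\left(-23\right) \left(-141\right) - 2553\right) \left(\sqrt{1 + 156^{2}} - \frac{92}{11}\right) = \left(3243 - 2553\right) \left(\sqrt{1 + 24336} - \frac{92}{11}\right) = 690 \left(\sqrt{24337} - \frac{92}{11}\right) = 690 \left(- \frac{92}{11} + \sqrt{24337}\right) = - \frac{63480}{11} + 690 \sqrt{24337}$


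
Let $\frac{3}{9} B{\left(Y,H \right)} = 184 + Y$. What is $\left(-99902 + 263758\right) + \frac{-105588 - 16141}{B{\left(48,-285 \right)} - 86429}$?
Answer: $\frac{14047988177}{85733} \approx 1.6386 \cdot 10^{5}$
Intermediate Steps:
$B{\left(Y,H \right)} = 552 + 3 Y$ ($B{\left(Y,H \right)} = 3 \left(184 + Y\right) = 552 + 3 Y$)
$\left(-99902 + 263758\right) + \frac{-105588 - 16141}{B{\left(48,-285 \right)} - 86429} = \left(-99902 + 263758\right) + \frac{-105588 - 16141}{\left(552 + 3 \cdot 48\right) - 86429} = 163856 - \frac{121729}{\left(552 + 144\right) - 86429} = 163856 - \frac{121729}{696 - 86429} = 163856 - \frac{121729}{-85733} = 163856 - - \frac{121729}{85733} = 163856 + \frac{121729}{85733} = \frac{14047988177}{85733}$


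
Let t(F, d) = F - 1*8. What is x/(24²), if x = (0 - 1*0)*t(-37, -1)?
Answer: 0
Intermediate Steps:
t(F, d) = -8 + F (t(F, d) = F - 8 = -8 + F)
x = 0 (x = (0 - 1*0)*(-8 - 37) = (0 + 0)*(-45) = 0*(-45) = 0)
x/(24²) = 0/(24²) = 0/576 = 0*(1/576) = 0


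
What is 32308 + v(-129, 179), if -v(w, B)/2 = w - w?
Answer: 32308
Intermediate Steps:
v(w, B) = 0 (v(w, B) = -2*(w - w) = -2*0 = 0)
32308 + v(-129, 179) = 32308 + 0 = 32308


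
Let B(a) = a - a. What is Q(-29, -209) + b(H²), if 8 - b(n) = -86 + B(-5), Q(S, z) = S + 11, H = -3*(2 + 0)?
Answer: 76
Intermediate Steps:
B(a) = 0
H = -6 (H = -3*2 = -6)
Q(S, z) = 11 + S
b(n) = 94 (b(n) = 8 - (-86 + 0) = 8 - 1*(-86) = 8 + 86 = 94)
Q(-29, -209) + b(H²) = (11 - 29) + 94 = -18 + 94 = 76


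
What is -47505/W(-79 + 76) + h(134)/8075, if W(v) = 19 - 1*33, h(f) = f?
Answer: 383604751/113050 ≈ 3393.2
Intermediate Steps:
W(v) = -14 (W(v) = 19 - 33 = -14)
-47505/W(-79 + 76) + h(134)/8075 = -47505/(-14) + 134/8075 = -47505*(-1/14) + 134*(1/8075) = 47505/14 + 134/8075 = 383604751/113050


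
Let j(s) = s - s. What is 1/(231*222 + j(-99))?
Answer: 1/51282 ≈ 1.9500e-5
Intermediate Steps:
j(s) = 0
1/(231*222 + j(-99)) = 1/(231*222 + 0) = 1/(51282 + 0) = 1/51282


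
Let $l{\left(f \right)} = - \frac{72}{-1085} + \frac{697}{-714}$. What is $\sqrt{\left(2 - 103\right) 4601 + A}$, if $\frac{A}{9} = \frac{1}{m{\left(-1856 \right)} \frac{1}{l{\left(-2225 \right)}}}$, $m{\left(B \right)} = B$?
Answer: $\frac{i \sqrt{117779319407550430}}{503440} \approx 681.69 i$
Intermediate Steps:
$l{\left(f \right)} = - \frac{5923}{6510}$ ($l{\left(f \right)} = \left(-72\right) \left(- \frac{1}{1085}\right) + 697 \left(- \frac{1}{714}\right) = \frac{72}{1085} - \frac{41}{42} = - \frac{5923}{6510}$)
$A = \frac{17769}{4027520}$ ($A = \frac{9}{\left(-1856\right) \frac{1}{- \frac{5923}{6510}}} = \frac{9}{\left(-1856\right) \left(- \frac{6510}{5923}\right)} = \frac{9}{\frac{12082560}{5923}} = 9 \cdot \frac{5923}{12082560} = \frac{17769}{4027520} \approx 0.0044119$)
$\sqrt{\left(2 - 103\right) 4601 + A} = \sqrt{\left(2 - 103\right) 4601 + \frac{17769}{4027520}} = \sqrt{\left(-101\right) 4601 + \frac{17769}{4027520}} = \sqrt{-464701 + \frac{17769}{4027520}} = \sqrt{- \frac{1871592553751}{4027520}} = \frac{i \sqrt{117779319407550430}}{503440}$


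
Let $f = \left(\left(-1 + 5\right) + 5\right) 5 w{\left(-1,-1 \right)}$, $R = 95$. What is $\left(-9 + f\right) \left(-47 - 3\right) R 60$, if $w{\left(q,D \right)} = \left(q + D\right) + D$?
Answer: $41040000$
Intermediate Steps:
$w{\left(q,D \right)} = q + 2 D$ ($w{\left(q,D \right)} = \left(D + q\right) + D = q + 2 D$)
$f = -135$ ($f = \left(\left(-1 + 5\right) + 5\right) 5 \left(-1 + 2 \left(-1\right)\right) = \left(4 + 5\right) 5 \left(-1 - 2\right) = 9 \cdot 5 \left(-3\right) = 45 \left(-3\right) = -135$)
$\left(-9 + f\right) \left(-47 - 3\right) R 60 = \left(-9 - 135\right) \left(-47 - 3\right) 95 \cdot 60 = \left(-144\right) \left(-50\right) 95 \cdot 60 = 7200 \cdot 95 \cdot 60 = 684000 \cdot 60 = 41040000$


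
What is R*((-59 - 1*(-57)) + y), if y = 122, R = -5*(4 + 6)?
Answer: -6000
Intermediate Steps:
R = -50 (R = -5*10 = -50)
R*((-59 - 1*(-57)) + y) = -50*((-59 - 1*(-57)) + 122) = -50*((-59 + 57) + 122) = -50*(-2 + 122) = -50*120 = -6000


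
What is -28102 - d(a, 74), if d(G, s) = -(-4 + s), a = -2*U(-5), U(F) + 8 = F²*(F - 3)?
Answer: -28032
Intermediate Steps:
U(F) = -8 + F²*(-3 + F) (U(F) = -8 + F²*(F - 3) = -8 + F²*(-3 + F))
a = 416 (a = -2*(-8 + (-5)³ - 3*(-5)²) = -2*(-8 - 125 - 3*25) = -2*(-8 - 125 - 75) = -2*(-208) = 416)
d(G, s) = 4 - s
-28102 - d(a, 74) = -28102 - (4 - 1*74) = -28102 - (4 - 74) = -28102 - 1*(-70) = -28102 + 70 = -28032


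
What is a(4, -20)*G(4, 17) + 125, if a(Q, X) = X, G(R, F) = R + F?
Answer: -295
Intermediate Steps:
G(R, F) = F + R
a(4, -20)*G(4, 17) + 125 = -20*(17 + 4) + 125 = -20*21 + 125 = -420 + 125 = -295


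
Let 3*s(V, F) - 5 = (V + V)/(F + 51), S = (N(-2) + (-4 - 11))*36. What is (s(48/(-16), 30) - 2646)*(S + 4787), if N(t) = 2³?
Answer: -971365255/81 ≈ -1.1992e+7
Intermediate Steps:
N(t) = 8
S = -252 (S = (8 + (-4 - 11))*36 = (8 - 15)*36 = -7*36 = -252)
s(V, F) = 5/3 + 2*V/(3*(51 + F)) (s(V, F) = 5/3 + ((V + V)/(F + 51))/3 = 5/3 + ((2*V)/(51 + F))/3 = 5/3 + (2*V/(51 + F))/3 = 5/3 + 2*V/(3*(51 + F)))
(s(48/(-16), 30) - 2646)*(S + 4787) = ((255 + 2*(48/(-16)) + 5*30)/(3*(51 + 30)) - 2646)*(-252 + 4787) = ((⅓)*(255 + 2*(48*(-1/16)) + 150)/81 - 2646)*4535 = ((⅓)*(1/81)*(255 + 2*(-3) + 150) - 2646)*4535 = ((⅓)*(1/81)*(255 - 6 + 150) - 2646)*4535 = ((⅓)*(1/81)*399 - 2646)*4535 = (133/81 - 2646)*4535 = -214193/81*4535 = -971365255/81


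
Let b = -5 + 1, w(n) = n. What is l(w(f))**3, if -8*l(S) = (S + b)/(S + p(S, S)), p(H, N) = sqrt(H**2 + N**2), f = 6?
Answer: 7/13824 - 5*sqrt(2)/13824 ≈ -5.1409e-6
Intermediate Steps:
b = -4
l(S) = -(-4 + S)/(8*(S + sqrt(2)*sqrt(S**2))) (l(S) = -(S - 4)/(8*(S + sqrt(S**2 + S**2))) = -(-4 + S)/(8*(S + sqrt(2*S**2))) = -(-4 + S)/(8*(S + sqrt(2)*sqrt(S**2))))
l(w(f))**3 = ((4 - 1*6)/(8*(6 + sqrt(2)*sqrt(6**2))))**3 = ((4 - 6)/(8*(6 + sqrt(2)*sqrt(36))))**3 = ((1/8)*(-2)/(6 + sqrt(2)*6))**3 = ((1/8)*(-2)/(6 + 6*sqrt(2)))**3 = (-1/(4*(6 + 6*sqrt(2))))**3 = -1/(64*(6 + 6*sqrt(2))**3)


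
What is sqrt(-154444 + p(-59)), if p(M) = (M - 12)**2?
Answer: I*sqrt(149403) ≈ 386.53*I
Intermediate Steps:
p(M) = (-12 + M)**2
sqrt(-154444 + p(-59)) = sqrt(-154444 + (-12 - 59)**2) = sqrt(-154444 + (-71)**2) = sqrt(-154444 + 5041) = sqrt(-149403) = I*sqrt(149403)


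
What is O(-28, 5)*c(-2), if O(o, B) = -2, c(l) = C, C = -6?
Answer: 12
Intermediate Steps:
c(l) = -6
O(-28, 5)*c(-2) = -2*(-6) = 12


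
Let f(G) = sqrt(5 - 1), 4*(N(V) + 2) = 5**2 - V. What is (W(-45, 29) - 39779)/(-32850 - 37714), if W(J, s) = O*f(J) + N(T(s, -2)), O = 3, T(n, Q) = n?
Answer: 9944/17641 ≈ 0.56369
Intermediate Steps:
N(V) = 17/4 - V/4 (N(V) = -2 + (5**2 - V)/4 = -2 + (25 - V)/4 = -2 + (25/4 - V/4) = 17/4 - V/4)
f(G) = 2 (f(G) = sqrt(4) = 2)
W(J, s) = 41/4 - s/4 (W(J, s) = 3*2 + (17/4 - s/4) = 6 + (17/4 - s/4) = 41/4 - s/4)
(W(-45, 29) - 39779)/(-32850 - 37714) = ((41/4 - 1/4*29) - 39779)/(-32850 - 37714) = ((41/4 - 29/4) - 39779)/(-70564) = (3 - 39779)*(-1/70564) = -39776*(-1/70564) = 9944/17641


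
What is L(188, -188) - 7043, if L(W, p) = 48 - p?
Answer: -6807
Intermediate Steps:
L(188, -188) - 7043 = (48 - 1*(-188)) - 7043 = (48 + 188) - 7043 = 236 - 7043 = -6807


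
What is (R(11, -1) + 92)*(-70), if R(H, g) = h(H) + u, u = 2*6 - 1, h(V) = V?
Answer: -7980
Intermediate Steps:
u = 11 (u = 12 - 1 = 11)
R(H, g) = 11 + H (R(H, g) = H + 11 = 11 + H)
(R(11, -1) + 92)*(-70) = ((11 + 11) + 92)*(-70) = (22 + 92)*(-70) = 114*(-70) = -7980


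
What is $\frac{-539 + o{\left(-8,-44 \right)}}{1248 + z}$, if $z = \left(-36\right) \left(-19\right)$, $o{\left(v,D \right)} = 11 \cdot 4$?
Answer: $- \frac{165}{644} \approx -0.25621$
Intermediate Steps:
$o{\left(v,D \right)} = 44$
$z = 684$
$\frac{-539 + o{\left(-8,-44 \right)}}{1248 + z} = \frac{-539 + 44}{1248 + 684} = - \frac{495}{1932} = \left(-495\right) \frac{1}{1932} = - \frac{165}{644}$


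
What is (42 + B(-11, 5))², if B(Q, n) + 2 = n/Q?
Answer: 189225/121 ≈ 1563.8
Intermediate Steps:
B(Q, n) = -2 + n/Q
(42 + B(-11, 5))² = (42 + (-2 + 5/(-11)))² = (42 + (-2 + 5*(-1/11)))² = (42 + (-2 - 5/11))² = (42 - 27/11)² = (435/11)² = 189225/121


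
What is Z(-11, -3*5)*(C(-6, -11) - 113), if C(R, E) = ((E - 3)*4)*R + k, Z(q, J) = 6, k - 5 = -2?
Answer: 1356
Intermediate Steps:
k = 3 (k = 5 - 2 = 3)
C(R, E) = 3 + R*(-12 + 4*E) (C(R, E) = ((E - 3)*4)*R + 3 = ((-3 + E)*4)*R + 3 = (-12 + 4*E)*R + 3 = R*(-12 + 4*E) + 3 = 3 + R*(-12 + 4*E))
Z(-11, -3*5)*(C(-6, -11) - 113) = 6*((3 - 12*(-6) + 4*(-11)*(-6)) - 113) = 6*((3 + 72 + 264) - 113) = 6*(339 - 113) = 6*226 = 1356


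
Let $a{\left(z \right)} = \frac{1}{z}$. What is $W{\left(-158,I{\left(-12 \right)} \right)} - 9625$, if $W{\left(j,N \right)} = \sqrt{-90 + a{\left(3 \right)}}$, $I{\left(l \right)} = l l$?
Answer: $-9625 + \frac{i \sqrt{807}}{3} \approx -9625.0 + 9.4693 i$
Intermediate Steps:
$I{\left(l \right)} = l^{2}$
$W{\left(j,N \right)} = \frac{i \sqrt{807}}{3}$ ($W{\left(j,N \right)} = \sqrt{-90 + \frac{1}{3}} = \sqrt{- \frac{269}{3}} = \frac{i \sqrt{807}}{3}$)
$W{\left(-158,I{\left(-12 \right)} \right)} - 9625 = \frac{i \sqrt{807}}{3} - 9625 = -9625 + \frac{i \sqrt{807}}{3}$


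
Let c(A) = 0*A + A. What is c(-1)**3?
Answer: -1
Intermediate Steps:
c(A) = A (c(A) = 0 + A = A)
c(-1)**3 = (-1)**3 = -1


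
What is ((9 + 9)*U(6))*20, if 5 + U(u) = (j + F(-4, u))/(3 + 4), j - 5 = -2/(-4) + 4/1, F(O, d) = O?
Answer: -10620/7 ≈ -1517.1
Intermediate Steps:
j = 19/2 (j = 5 + (-2/(-4) + 4/1) = 5 + (-2*(-¼) + 4*1) = 5 + (½ + 4) = 5 + 9/2 = 19/2 ≈ 9.5000)
U(u) = -59/14 (U(u) = -5 + (19/2 - 4)/(3 + 4) = -5 + (11/2)/7 = -5 + (11/2)*(⅐) = -5 + 11/14 = -59/14)
((9 + 9)*U(6))*20 = ((9 + 9)*(-59/14))*20 = (18*(-59/14))*20 = -531/7*20 = -10620/7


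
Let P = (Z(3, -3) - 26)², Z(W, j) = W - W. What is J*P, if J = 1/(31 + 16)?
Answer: 676/47 ≈ 14.383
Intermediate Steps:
Z(W, j) = 0
P = 676 (P = (0 - 26)² = (-26)² = 676)
J = 1/47 ≈ 0.021277
J*P = (1/47)*676 = 676/47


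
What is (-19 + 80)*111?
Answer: 6771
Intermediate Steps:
(-19 + 80)*111 = 61*111 = 6771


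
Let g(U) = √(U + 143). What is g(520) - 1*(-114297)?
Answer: 114297 + √663 ≈ 1.1432e+5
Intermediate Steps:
g(U) = √(143 + U)
g(520) - 1*(-114297) = √(143 + 520) - 1*(-114297) = √663 + 114297 = 114297 + √663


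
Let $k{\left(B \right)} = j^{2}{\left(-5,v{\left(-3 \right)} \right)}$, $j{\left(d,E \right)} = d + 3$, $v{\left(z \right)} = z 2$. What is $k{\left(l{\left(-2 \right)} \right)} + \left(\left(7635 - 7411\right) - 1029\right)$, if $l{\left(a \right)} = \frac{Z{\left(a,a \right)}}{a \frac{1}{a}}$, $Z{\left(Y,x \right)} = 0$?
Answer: $-801$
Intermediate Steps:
$v{\left(z \right)} = 2 z$
$j{\left(d,E \right)} = 3 + d$
$l{\left(a \right)} = 0$ ($l{\left(a \right)} = \frac{0}{a \frac{1}{a}} = \frac{0}{1} = 0 \cdot 1 = 0$)
$k{\left(B \right)} = 4$ ($k{\left(B \right)} = \left(3 - 5\right)^{2} = \left(-2\right)^{2} = 4$)
$k{\left(l{\left(-2 \right)} \right)} + \left(\left(7635 - 7411\right) - 1029\right) = 4 + \left(\left(7635 - 7411\right) - 1029\right) = 4 + \left(224 - 1029\right) = 4 - 805 = -801$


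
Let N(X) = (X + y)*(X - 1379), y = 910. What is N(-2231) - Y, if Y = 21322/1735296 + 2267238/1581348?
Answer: 545255010927475249/114337785792 ≈ 4.7688e+6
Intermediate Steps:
Y = 165335272271/114337785792 (Y = 21322*(1/1735296) + 2267238*(1/1581348) = 10661/867648 + 377873/263558 = 165335272271/114337785792 ≈ 1.4460)
N(X) = (-1379 + X)*(910 + X) (N(X) = (X + 910)*(X - 1379) = (910 + X)*(-1379 + X) = (-1379 + X)*(910 + X))
N(-2231) - Y = (-1254890 + (-2231)**2 - 469*(-2231)) - 1*165335272271/114337785792 = (-1254890 + 4977361 + 1046339) - 165335272271/114337785792 = 4768810 - 165335272271/114337785792 = 545255010927475249/114337785792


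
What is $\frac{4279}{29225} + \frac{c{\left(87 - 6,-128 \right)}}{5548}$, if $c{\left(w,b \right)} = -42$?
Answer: $\frac{11256221}{81070150} \approx 0.13885$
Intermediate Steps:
$\frac{4279}{29225} + \frac{c{\left(87 - 6,-128 \right)}}{5548} = \frac{4279}{29225} - \frac{42}{5548} = 4279 \cdot \frac{1}{29225} - \frac{21}{2774} = \frac{4279}{29225} - \frac{21}{2774} = \frac{11256221}{81070150}$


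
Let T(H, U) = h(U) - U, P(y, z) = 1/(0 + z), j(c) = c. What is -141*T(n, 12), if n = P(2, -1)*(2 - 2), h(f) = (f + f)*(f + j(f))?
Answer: -79524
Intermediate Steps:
P(y, z) = 1/z
h(f) = 4*f**2 (h(f) = (f + f)*(f + f) = (2*f)*(2*f) = 4*f**2)
n = 0 (n = (2 - 2)/(-1) = -1*0 = 0)
T(H, U) = -U + 4*U**2 (T(H, U) = 4*U**2 - U = -U + 4*U**2)
-141*T(n, 12) = -1692*(-1 + 4*12) = -1692*(-1 + 48) = -1692*47 = -141*564 = -79524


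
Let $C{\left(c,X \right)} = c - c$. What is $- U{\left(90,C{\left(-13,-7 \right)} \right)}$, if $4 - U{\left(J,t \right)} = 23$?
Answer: $19$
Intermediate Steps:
$C{\left(c,X \right)} = 0$
$U{\left(J,t \right)} = -19$ ($U{\left(J,t \right)} = 4 - 23 = -19$)
$- U{\left(90,C{\left(-13,-7 \right)} \right)} = \left(-1\right) \left(-19\right) = 19$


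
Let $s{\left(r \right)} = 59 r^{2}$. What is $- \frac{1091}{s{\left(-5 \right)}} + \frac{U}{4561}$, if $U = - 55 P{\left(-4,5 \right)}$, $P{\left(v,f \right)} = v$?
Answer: $- \frac{4651551}{6727475} \approx -0.69143$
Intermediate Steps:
$U = 220$ ($U = \left(-55\right) \left(-4\right) = 220$)
$- \frac{1091}{s{\left(-5 \right)}} + \frac{U}{4561} = - \frac{1091}{59 \left(-5\right)^{2}} + \frac{220}{4561} = - \frac{1091}{59 \cdot 25} + 220 \cdot \frac{1}{4561} = - \frac{1091}{1475} + \frac{220}{4561} = - \frac{4651551}{6727475}$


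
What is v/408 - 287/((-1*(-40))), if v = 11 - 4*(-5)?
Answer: -7241/1020 ≈ -7.0990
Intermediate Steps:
v = 31 (v = 11 + 20 = 31)
v/408 - 287/((-1*(-40))) = 31/408 - 287/((-1*(-40))) = 31*(1/408) - 287/40 = 31/408 - 287*1/40 = 31/408 - 287/40 = -7241/1020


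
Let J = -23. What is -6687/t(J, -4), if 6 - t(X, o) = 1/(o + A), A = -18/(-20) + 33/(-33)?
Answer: -274167/256 ≈ -1071.0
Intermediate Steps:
A = -1/10 (A = -18*(-1/20) + 33*(-1/33) = 9/10 - 1 = -1/10 ≈ -0.10000)
t(X, o) = 6 - 1/(-1/10 + o) (t(X, o) = 6 - 1/(o - 1/10) = 6 - 1/(-1/10 + o))
-6687/t(J, -4) = -6687*(-1 + 10*(-4))/(4*(-4 + 15*(-4))) = -6687*(-1 - 40)/(4*(-4 - 60)) = -6687/(4*(-64)/(-41)) = -6687/(4*(-1/41)*(-64)) = -6687/256/41 = -6687*41/256 = -274167/256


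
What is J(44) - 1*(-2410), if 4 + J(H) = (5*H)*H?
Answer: 12086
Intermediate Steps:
J(H) = -4 + 5*H**2 (J(H) = -4 + (5*H)*H = -4 + 5*H**2)
J(44) - 1*(-2410) = (-4 + 5*44**2) - 1*(-2410) = (-4 + 5*1936) + 2410 = (-4 + 9680) + 2410 = 9676 + 2410 = 12086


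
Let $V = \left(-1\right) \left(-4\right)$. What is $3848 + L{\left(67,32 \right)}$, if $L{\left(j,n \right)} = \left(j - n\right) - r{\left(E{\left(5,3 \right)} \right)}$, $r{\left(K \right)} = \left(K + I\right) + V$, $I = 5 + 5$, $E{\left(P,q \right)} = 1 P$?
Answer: $3864$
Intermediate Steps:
$V = 4$
$E{\left(P,q \right)} = P$
$I = 10$
$r{\left(K \right)} = 14 + K$ ($r{\left(K \right)} = \left(K + 10\right) + 4 = \left(10 + K\right) + 4 = 14 + K$)
$L{\left(j,n \right)} = -19 + j - n$ ($L{\left(j,n \right)} = \left(j - n\right) - \left(14 + 5\right) = \left(j - n\right) - 19 = -19 + j - n$)
$3848 + L{\left(67,32 \right)} = 3848 - -16 = 3848 + 16 = 3864$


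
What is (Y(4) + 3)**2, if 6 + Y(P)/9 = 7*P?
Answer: 40401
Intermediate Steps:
Y(P) = -54 + 63*P (Y(P) = -54 + 9*(7*P) = -54 + 63*P)
(Y(4) + 3)**2 = ((-54 + 63*4) + 3)**2 = ((-54 + 252) + 3)**2 = (198 + 3)**2 = 201**2 = 40401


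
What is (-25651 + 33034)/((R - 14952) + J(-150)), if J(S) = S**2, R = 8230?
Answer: 321/686 ≈ 0.46793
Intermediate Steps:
(-25651 + 33034)/((R - 14952) + J(-150)) = (-25651 + 33034)/((8230 - 14952) + (-150)**2) = 7383/(-6722 + 22500) = 7383/15778 = 7383*(1/15778) = 321/686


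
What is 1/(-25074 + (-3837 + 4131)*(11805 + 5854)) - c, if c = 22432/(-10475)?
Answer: 115898796779/54120889200 ≈ 2.1415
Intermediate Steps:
c = -22432/10475 (c = 22432*(-1/10475) = -22432/10475 ≈ -2.1415)
1/(-25074 + (-3837 + 4131)*(11805 + 5854)) - c = 1/(-25074 + (-3837 + 4131)*(11805 + 5854)) - 1*(-22432/10475) = 1/(-25074 + 294*17659) + 22432/10475 = 1/(-25074 + 5191746) + 22432/10475 = 1/5166672 + 22432/10475 = 115898796779/54120889200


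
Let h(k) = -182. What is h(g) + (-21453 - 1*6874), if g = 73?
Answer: -28509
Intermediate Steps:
h(g) + (-21453 - 1*6874) = -182 + (-21453 - 1*6874) = -182 + (-21453 - 6874) = -182 - 28327 = -28509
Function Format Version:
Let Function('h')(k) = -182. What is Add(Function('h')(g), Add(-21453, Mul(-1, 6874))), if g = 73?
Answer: -28509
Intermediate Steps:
Add(Function('h')(g), Add(-21453, Mul(-1, 6874))) = Add(-182, Add(-21453, Mul(-1, 6874))) = Add(-182, Add(-21453, -6874)) = Add(-182, -28327) = -28509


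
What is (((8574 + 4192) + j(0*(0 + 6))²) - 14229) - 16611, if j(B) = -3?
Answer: -18065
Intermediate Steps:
(((8574 + 4192) + j(0*(0 + 6))²) - 14229) - 16611 = (((8574 + 4192) + (-3)²) - 14229) - 16611 = ((12766 + 9) - 14229) - 16611 = (12775 - 14229) - 16611 = -1454 - 16611 = -18065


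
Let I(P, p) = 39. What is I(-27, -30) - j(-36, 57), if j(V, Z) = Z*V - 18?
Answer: 2109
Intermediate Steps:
j(V, Z) = -18 + V*Z (j(V, Z) = V*Z - 18 = -18 + V*Z)
I(-27, -30) - j(-36, 57) = 39 - (-18 - 36*57) = 39 - (-18 - 2052) = 39 - 1*(-2070) = 39 + 2070 = 2109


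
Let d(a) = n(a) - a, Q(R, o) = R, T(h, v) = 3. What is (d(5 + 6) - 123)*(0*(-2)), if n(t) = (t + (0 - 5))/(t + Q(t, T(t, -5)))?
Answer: 0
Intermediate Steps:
n(t) = (-5 + t)/(2*t) (n(t) = (t + (0 - 5))/(t + t) = (t - 5)/((2*t)) = (-5 + t)*(1/(2*t)) = (-5 + t)/(2*t))
d(a) = -a + (-5 + a)/(2*a) (d(a) = (-5 + a)/(2*a) - a = -a + (-5 + a)/(2*a))
(d(5 + 6) - 123)*(0*(-2)) = ((½ - (5 + 6) - 5/(2*(5 + 6))) - 123)*(0*(-2)) = ((½ - 1*11 - 5/2/11) - 123)*0 = ((½ - 11 - 5/2*1/11) - 123)*0 = ((½ - 11 - 5/22) - 123)*0 = (-118/11 - 123)*0 = -1471/11*0 = 0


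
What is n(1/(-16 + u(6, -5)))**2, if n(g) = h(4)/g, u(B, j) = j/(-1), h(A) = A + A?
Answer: 7744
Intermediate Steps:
h(A) = 2*A
u(B, j) = -j (u(B, j) = j*(-1) = -j)
n(g) = 8/g (n(g) = (2*4)/g = 8/g)
n(1/(-16 + u(6, -5)))**2 = (8/(1/(-16 - 1*(-5))))**2 = (8/(1/(-16 + 5)))**2 = (8/(1/(-11)))**2 = (8/(-1/11))**2 = (8*(-11))**2 = (-88)**2 = 7744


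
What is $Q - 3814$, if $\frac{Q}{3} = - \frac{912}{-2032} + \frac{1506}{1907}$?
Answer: $- \frac{922808963}{242189} \approx -3810.3$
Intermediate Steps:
$Q = \frac{899883}{242189}$ ($Q = 3 \left(- \frac{912}{-2032} + \frac{1506}{1907}\right) = 3 \left(\left(-912\right) \left(- \frac{1}{2032}\right) + 1506 \cdot \frac{1}{1907}\right) = 3 \left(\frac{57}{127} + \frac{1506}{1907}\right) = 3 \cdot \frac{299961}{242189} = \frac{899883}{242189} \approx 3.7156$)
$Q - 3814 = \frac{899883}{242189} - 3814 = - \frac{922808963}{242189}$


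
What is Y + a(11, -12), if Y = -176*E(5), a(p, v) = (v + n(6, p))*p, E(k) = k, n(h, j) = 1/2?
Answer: -2013/2 ≈ -1006.5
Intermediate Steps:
n(h, j) = ½
a(p, v) = p*(½ + v) (a(p, v) = (v + ½)*p = (½ + v)*p = p*(½ + v))
Y = -880 (Y = -176*5 = -880)
Y + a(11, -12) = -880 + 11*(½ - 12) = -880 + 11*(-23/2) = -880 - 253/2 = -2013/2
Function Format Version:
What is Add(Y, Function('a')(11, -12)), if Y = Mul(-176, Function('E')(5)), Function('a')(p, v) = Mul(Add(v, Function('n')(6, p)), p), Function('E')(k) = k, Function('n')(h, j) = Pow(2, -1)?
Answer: Rational(-2013, 2) ≈ -1006.5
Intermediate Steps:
Function('n')(h, j) = Rational(1, 2)
Function('a')(p, v) = Mul(p, Add(Rational(1, 2), v)) (Function('a')(p, v) = Mul(Add(v, Rational(1, 2)), p) = Mul(Add(Rational(1, 2), v), p) = Mul(p, Add(Rational(1, 2), v)))
Y = -880 (Y = Mul(-176, 5) = -880)
Add(Y, Function('a')(11, -12)) = Add(-880, Mul(11, Add(Rational(1, 2), -12))) = Add(-880, Mul(11, Rational(-23, 2))) = Add(-880, Rational(-253, 2)) = Rational(-2013, 2)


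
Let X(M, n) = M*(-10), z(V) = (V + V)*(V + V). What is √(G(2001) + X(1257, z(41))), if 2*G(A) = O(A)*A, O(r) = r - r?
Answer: I*√12570 ≈ 112.12*I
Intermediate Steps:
O(r) = 0
G(A) = 0 (G(A) = (0*A)/2 = (½)*0 = 0)
z(V) = 4*V² (z(V) = (2*V)*(2*V) = 4*V²)
X(M, n) = -10*M
√(G(2001) + X(1257, z(41))) = √(0 - 10*1257) = √(0 - 12570) = √(-12570) = I*√12570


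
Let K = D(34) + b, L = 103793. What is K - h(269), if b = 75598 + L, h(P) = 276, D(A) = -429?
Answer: 178686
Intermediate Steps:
b = 179391 (b = 75598 + 103793 = 179391)
K = 178962 (K = -429 + 179391 = 178962)
K - h(269) = 178962 - 1*276 = 178962 - 276 = 178686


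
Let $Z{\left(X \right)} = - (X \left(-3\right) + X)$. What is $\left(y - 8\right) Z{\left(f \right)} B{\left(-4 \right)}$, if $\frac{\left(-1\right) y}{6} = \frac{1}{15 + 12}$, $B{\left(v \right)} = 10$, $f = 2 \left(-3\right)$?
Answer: $\frac{2960}{3} \approx 986.67$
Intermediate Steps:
$f = -6$
$y = - \frac{2}{9}$ ($y = - \frac{6}{15 + 12} = - \frac{6}{27} = \left(-6\right) \frac{1}{27} = - \frac{2}{9} \approx -0.22222$)
$Z{\left(X \right)} = 2 X$ ($Z{\left(X \right)} = - (- 3 X + X) = - \left(-2\right) X = 2 X$)
$\left(y - 8\right) Z{\left(f \right)} B{\left(-4 \right)} = \left(- \frac{2}{9} - 8\right) 2 \left(-6\right) 10 = \left(- \frac{74}{9}\right) \left(-12\right) 10 = \frac{296}{3} \cdot 10 = \frac{2960}{3}$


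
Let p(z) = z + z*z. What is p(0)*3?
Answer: 0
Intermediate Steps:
p(z) = z + z²
p(0)*3 = (0*(1 + 0))*3 = (0*1)*3 = 0*3 = 0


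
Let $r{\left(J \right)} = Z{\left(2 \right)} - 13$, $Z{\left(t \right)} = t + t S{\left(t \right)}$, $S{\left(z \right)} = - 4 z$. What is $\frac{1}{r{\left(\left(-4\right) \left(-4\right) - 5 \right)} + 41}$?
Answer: $\frac{1}{14} \approx 0.071429$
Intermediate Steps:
$Z{\left(t \right)} = t - 4 t^{2}$ ($Z{\left(t \right)} = t + t \left(- 4 t\right) = t - 4 t^{2}$)
$r{\left(J \right)} = -27$ ($r{\left(J \right)} = 2 \left(1 - 8\right) - 13 = 2 \left(-7\right) - 13 = -14 - 13 = -27$)
$\frac{1}{r{\left(\left(-4\right) \left(-4\right) - 5 \right)} + 41} = \frac{1}{-27 + 41} = \frac{1}{14}$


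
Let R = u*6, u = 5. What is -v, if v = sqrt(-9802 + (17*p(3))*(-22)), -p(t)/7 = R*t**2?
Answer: -sqrt(697058) ≈ -834.90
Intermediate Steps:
R = 30 (R = 5*6 = 30)
p(t) = -210*t**2
v = sqrt(697058) (v = sqrt(-9802 + (17*(-210*3**2))*(-22)) = sqrt(-9802 + (17*(-210*9))*(-22)) = sqrt(-9802 + (17*(-1890))*(-22)) = sqrt(-9802 - 32130*(-22)) = sqrt(-9802 + 706860) = sqrt(697058) ≈ 834.90)
-v = -sqrt(697058)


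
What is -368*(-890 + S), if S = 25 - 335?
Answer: 441600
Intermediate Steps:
S = -310
-368*(-890 + S) = -368*(-890 - 310) = -368*(-1200) = 441600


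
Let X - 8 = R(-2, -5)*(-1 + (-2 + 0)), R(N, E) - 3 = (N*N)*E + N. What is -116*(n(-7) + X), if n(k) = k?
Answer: -6728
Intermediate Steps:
R(N, E) = 3 + N + E*N² (R(N, E) = 3 + ((N*N)*E + N) = 3 + (N²*E + N) = 3 + (E*N² + N) = 3 + (N + E*N²) = 3 + N + E*N²)
X = 65 (X = 8 + (3 - 2 - 5*(-2)²)*(-1 + (-2 + 0)) = 8 + (3 - 2 - 5*4)*(-1 - 2) = 8 + (3 - 2 - 20)*(-3) = 8 - 19*(-3) = 8 + 57 = 65)
-116*(n(-7) + X) = -116*(-7 + 65) = -116*58 = -6728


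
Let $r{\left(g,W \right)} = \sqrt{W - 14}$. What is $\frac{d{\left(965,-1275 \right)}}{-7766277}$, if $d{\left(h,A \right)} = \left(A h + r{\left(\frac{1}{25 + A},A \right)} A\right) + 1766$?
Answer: $\frac{1228609}{7766277} + \frac{425 i \sqrt{1289}}{2588759} \approx 0.1582 + 0.0058942 i$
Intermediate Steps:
$r{\left(g,W \right)} = \sqrt{-14 + W}$
$d{\left(h,A \right)} = 1766 + A h + A \sqrt{-14 + A}$ ($d{\left(h,A \right)} = \left(A h + \sqrt{-14 + A} A\right) + 1766 = \left(A h + A \sqrt{-14 + A}\right) + 1766 = 1766 + A h + A \sqrt{-14 + A}$)
$\frac{d{\left(965,-1275 \right)}}{-7766277} = \frac{1766 - 1230375 - 1275 \sqrt{-14 - 1275}}{-7766277} = \left(1766 - 1230375 - 1275 \sqrt{-1289}\right) \left(- \frac{1}{7766277}\right) = \left(1766 - 1230375 - 1275 i \sqrt{1289}\right) \left(- \frac{1}{7766277}\right) = \left(-1228609 - 1275 i \sqrt{1289}\right) \left(- \frac{1}{7766277}\right) = \frac{1228609}{7766277} + \frac{425 i \sqrt{1289}}{2588759}$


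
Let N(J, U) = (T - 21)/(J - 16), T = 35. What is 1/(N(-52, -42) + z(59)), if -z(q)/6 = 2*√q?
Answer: 238/9821327 - 13872*√59/9821327 ≈ -0.010825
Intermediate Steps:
N(J, U) = 14/(-16 + J) (N(J, U) = (35 - 21)/(J - 16) = 14/(-16 + J))
z(q) = -12*√q
1/(N(-52, -42) + z(59)) = 1/(14/(-16 - 52) - 12*√59) = 1/(14/(-68) - 12*√59) = 1/(14*(-1/68) - 12*√59) = 1/(-7/34 - 12*√59)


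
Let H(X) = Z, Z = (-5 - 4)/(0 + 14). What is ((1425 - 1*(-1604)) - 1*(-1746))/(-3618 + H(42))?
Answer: -66850/50661 ≈ -1.3196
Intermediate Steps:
Z = -9/14 ≈ -0.64286
H(X) = -9/14
((1425 - 1*(-1604)) - 1*(-1746))/(-3618 + H(42)) = ((1425 - 1*(-1604)) - 1*(-1746))/(-3618 - 9/14) = ((1425 + 1604) + 1746)/(-50661/14) = (3029 + 1746)*(-14/50661) = 4775*(-14/50661) = -66850/50661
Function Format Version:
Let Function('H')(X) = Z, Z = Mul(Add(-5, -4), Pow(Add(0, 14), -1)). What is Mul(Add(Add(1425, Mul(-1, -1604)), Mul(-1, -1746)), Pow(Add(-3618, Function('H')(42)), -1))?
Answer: Rational(-66850, 50661) ≈ -1.3196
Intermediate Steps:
Z = Rational(-9, 14) (Z = Mul(-9, Pow(14, -1)) = Mul(-9, Rational(1, 14)) = Rational(-9, 14) ≈ -0.64286)
Function('H')(X) = Rational(-9, 14)
Mul(Add(Add(1425, Mul(-1, -1604)), Mul(-1, -1746)), Pow(Add(-3618, Function('H')(42)), -1)) = Mul(Add(Add(1425, Mul(-1, -1604)), Mul(-1, -1746)), Pow(Add(-3618, Rational(-9, 14)), -1)) = Mul(Add(Add(1425, 1604), 1746), Pow(Rational(-50661, 14), -1)) = Mul(Add(3029, 1746), Rational(-14, 50661)) = Mul(4775, Rational(-14, 50661)) = Rational(-66850, 50661)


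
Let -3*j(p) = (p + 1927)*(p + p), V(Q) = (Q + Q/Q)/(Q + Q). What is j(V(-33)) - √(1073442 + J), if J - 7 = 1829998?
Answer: -2035424/3267 - √2903447 ≈ -2327.0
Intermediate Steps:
J = 1830005 (J = 7 + 1829998 = 1830005)
V(Q) = (1 + Q)/(2*Q) (V(Q) = (Q + 1)/((2*Q)) = (1 + Q)*(1/(2*Q)) = (1 + Q)/(2*Q))
j(p) = -2*p*(1927 + p)/3 (j(p) = -(p + 1927)*(p + p)/3 = -(1927 + p)*2*p/3 = -2*p*(1927 + p)/3)
j(V(-33)) - √(1073442 + J) = -2*(½)*(1 - 33)/(-33)*(1927 + (½)*(1 - 33)/(-33))/3 - √(1073442 + 1830005) = -2*(½)*(-1/33)*(-32)*(1927 + (½)*(-1/33)*(-32))/3 - √2903447 = -⅔*16/33*(1927 + 16/33) - √2903447 = -⅔*16/33*63607/33 - √2903447 = -2035424/3267 - √2903447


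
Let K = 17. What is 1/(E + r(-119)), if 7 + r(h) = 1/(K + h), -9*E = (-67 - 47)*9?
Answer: 102/10913 ≈ 0.0093466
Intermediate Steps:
E = 114 (E = -(-67 - 47)*9/9 = -(-38)*9/3 = -⅑*(-1026) = 114)
r(h) = -7 + 1/(17 + h)
1/(E + r(-119)) = 1/(114 + (-118 - 7*(-119))/(17 - 119)) = 1/(114 + (-118 + 833)/(-102)) = 1/(114 - 1/102*715) = 1/(114 - 715/102) = 1/(10913/102) = 102/10913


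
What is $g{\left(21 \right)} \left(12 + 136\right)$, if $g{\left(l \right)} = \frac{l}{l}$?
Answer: $148$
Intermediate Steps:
$g{\left(l \right)} = 1$
$g{\left(21 \right)} \left(12 + 136\right) = 1 \left(12 + 136\right) = 1 \cdot 148 = 148$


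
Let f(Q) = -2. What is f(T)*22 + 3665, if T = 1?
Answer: 3621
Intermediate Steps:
f(T)*22 + 3665 = -2*22 + 3665 = -44 + 3665 = 3621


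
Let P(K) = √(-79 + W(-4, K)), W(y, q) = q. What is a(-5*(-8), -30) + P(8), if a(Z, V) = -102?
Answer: -102 + I*√71 ≈ -102.0 + 8.4261*I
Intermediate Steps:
P(K) = √(-79 + K)
a(-5*(-8), -30) + P(8) = -102 + √(-79 + 8) = -102 + √(-71) = -102 + I*√71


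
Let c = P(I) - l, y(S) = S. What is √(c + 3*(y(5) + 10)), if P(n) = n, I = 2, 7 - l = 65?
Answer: √105 ≈ 10.247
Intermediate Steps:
l = -58 (l = 7 - 1*65 = 7 - 65 = -58)
c = 60 (c = 2 - 1*(-58) = 2 + 58 = 60)
√(c + 3*(y(5) + 10)) = √(60 + 3*(5 + 10)) = √(60 + 3*15) = √(60 + 45) = √105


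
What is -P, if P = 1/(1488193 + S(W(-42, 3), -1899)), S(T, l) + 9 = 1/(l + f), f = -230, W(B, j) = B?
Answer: -2129/3168343735 ≈ -6.7196e-7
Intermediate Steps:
S(T, l) = -9 + 1/(-230 + l) (S(T, l) = -9 + 1/(l - 230) = -9 + 1/(-230 + l))
P = 2129/3168343735 (P = 1/(1488193 + (2071 - 9*(-1899))/(-230 - 1899)) = 1/(1488193 + (2071 + 17091)/(-2129)) = 1/(1488193 - 1/2129*19162) = 1/(1488193 - 19162/2129) = 1/(3168343735/2129) = 2129/3168343735 ≈ 6.7196e-7)
-P = -1*2129/3168343735 = -2129/3168343735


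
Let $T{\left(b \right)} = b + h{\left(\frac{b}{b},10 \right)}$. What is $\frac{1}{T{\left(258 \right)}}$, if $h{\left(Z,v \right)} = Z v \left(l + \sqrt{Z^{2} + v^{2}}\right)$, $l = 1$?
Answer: $\frac{67}{15431} - \frac{5 \sqrt{101}}{30862} \approx 0.0027137$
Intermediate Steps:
$h{\left(Z,v \right)} = Z v \left(1 + \sqrt{Z^{2} + v^{2}}\right)$
$T{\left(b \right)} = 10 + b + 10 \sqrt{101}$ ($T{\left(b \right)} = b + \frac{b}{b} 10 \left(1 + \sqrt{\left(\frac{b}{b}\right)^{2} + 10^{2}}\right) = b + 1 \cdot 10 \left(1 + \sqrt{1^{2} + 100}\right) = b + 1 \cdot 10 \left(1 + \sqrt{1 + 100}\right) = b + 1 \cdot 10 \left(1 + \sqrt{101}\right) = b + \left(10 + 10 \sqrt{101}\right) = 10 + b + 10 \sqrt{101}$)
$\frac{1}{T{\left(258 \right)}} = \frac{1}{10 + 258 + 10 \sqrt{101}} = \frac{1}{268 + 10 \sqrt{101}}$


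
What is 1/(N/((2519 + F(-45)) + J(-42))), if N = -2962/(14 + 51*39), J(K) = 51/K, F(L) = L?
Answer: -69341857/41468 ≈ -1672.2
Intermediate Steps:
N = -2962/2003 (N = -2962/(14 + 1989) = -2962/2003 ≈ -1.4788)
1/(N/((2519 + F(-45)) + J(-42))) = 1/(-2962/(2003*((2519 - 45) + 51/(-42)))) = 1/(-2962/(2003*(2474 + 51*(-1/42)))) = 1/(-2962/(2003*(2474 - 17/14))) = 1/(-2962/(2003*34619/14)) = 1/(-2962/2003*14/34619) = 1/(-41468/69341857) = -69341857/41468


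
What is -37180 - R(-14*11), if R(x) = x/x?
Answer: -37181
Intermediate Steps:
R(x) = 1
-37180 - R(-14*11) = -37180 - 1*1 = -37180 - 1 = -37181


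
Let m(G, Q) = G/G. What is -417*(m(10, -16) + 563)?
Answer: -235188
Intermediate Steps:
m(G, Q) = 1
-417*(m(10, -16) + 563) = -417*(1 + 563) = -417*564 = -235188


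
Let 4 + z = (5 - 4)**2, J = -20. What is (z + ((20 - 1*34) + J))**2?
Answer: 1369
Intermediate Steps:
z = -3 (z = -4 + (5 - 4)**2 = -4 + 1**2 = -4 + 1 = -3)
(z + ((20 - 1*34) + J))**2 = (-3 + ((20 - 1*34) - 20))**2 = (-3 + ((20 - 34) - 20))**2 = (-3 + (-14 - 20))**2 = (-3 - 34)**2 = (-37)**2 = 1369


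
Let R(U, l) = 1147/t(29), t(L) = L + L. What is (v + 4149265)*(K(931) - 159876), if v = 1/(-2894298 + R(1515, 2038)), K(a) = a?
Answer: -110709863173409464415/167868137 ≈ -6.5951e+11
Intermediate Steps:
t(L) = 2*L
R(U, l) = 1147/58 (R(U, l) = 1147/((2*29)) = 1147/58)
v = -58/167868137 (v = 1/(-2894298 + 1147/58) = 1/(-167868137/58) = -58/167868137 ≈ -3.4551e-7)
(v + 4149265)*(K(931) - 159876) = (-58/167868137 + 4149265)*(931 - 159876) = (696529385469247/167868137)*(-158945) = -110709863173409464415/167868137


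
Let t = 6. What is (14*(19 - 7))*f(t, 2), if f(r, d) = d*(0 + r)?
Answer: 2016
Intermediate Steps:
f(r, d) = d*r
(14*(19 - 7))*f(t, 2) = (14*(19 - 7))*(2*6) = (14*12)*12 = 168*12 = 2016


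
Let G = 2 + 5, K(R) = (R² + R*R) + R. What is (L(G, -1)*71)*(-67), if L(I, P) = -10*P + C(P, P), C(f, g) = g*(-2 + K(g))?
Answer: -52327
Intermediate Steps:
K(R) = R + 2*R² (K(R) = (R² + R²) + R = 2*R² + R = R + 2*R²)
C(f, g) = g*(-2 + g*(1 + 2*g))
G = 7
L(I, P) = -10*P + P*(-2 + P*(1 + 2*P))
(L(G, -1)*71)*(-67) = (-(-12 - (1 + 2*(-1)))*71)*(-67) = (-(-12 - (1 - 2))*71)*(-67) = (-(-12 - 1*(-1))*71)*(-67) = (-(-12 + 1)*71)*(-67) = (-1*(-11)*71)*(-67) = (11*71)*(-67) = 781*(-67) = -52327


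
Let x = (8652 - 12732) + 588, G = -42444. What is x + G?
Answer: -45936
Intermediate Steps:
x = -3492 (x = -4080 + 588 = -3492)
x + G = -3492 - 42444 = -45936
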